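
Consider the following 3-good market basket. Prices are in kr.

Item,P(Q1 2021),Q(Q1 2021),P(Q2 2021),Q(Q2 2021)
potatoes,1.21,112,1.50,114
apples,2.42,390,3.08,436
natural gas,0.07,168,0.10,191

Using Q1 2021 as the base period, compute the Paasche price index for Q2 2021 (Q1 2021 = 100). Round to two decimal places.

Paasche price index uses current-period quantities as weights.
ΣP(Q2 2021)·Q(Q2 2021) = 1.50×114 + 3.08×436 + 0.10×191 = 171 + 1342.88 + 19.1 = 1532.98
ΣP(Q1 2021)·Q(Q2 2021) = 1.21×114 + 2.42×436 + 0.07×191 = 137.94 + 1055.12 + 13.37 = 1206.43
Index = 1532.98 / 1206.43 × 100 = 127.0675

127.07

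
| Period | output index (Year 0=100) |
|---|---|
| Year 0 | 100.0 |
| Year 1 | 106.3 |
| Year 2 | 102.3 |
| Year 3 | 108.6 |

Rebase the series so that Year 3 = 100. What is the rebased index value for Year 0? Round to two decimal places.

92.08

Rebased(Year 0) = 100.0 / 108.6 × 100 = 92.0810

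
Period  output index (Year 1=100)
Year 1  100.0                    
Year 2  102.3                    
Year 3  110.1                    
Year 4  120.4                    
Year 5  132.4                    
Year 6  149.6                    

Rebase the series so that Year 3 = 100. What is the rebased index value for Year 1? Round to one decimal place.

Rebased(Year 1) = 100.0 / 110.1 × 100 = 90.8265

90.8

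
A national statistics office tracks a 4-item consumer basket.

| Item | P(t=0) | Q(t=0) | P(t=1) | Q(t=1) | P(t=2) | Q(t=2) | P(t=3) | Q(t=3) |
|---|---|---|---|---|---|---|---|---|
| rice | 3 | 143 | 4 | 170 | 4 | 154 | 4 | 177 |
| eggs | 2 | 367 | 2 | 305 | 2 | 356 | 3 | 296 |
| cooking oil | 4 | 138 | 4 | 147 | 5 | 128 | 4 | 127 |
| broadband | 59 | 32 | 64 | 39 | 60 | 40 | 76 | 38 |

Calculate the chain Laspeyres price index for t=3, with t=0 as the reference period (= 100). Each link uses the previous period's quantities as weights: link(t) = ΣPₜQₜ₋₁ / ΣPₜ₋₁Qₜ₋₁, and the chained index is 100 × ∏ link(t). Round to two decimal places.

Link t=0→t=1:
ΣP(t=1)Q(t=0) = 4×143 + 2×367 + 4×138 + 64×32 = 572 + 734 + 552 + 2048 = 3906
ΣP(t=0)Q(t=0) = 3×143 + 2×367 + 4×138 + 59×32 = 429 + 734 + 552 + 1888 = 3603
link = 3906/3603 = 1.084097
Link t=1→t=2:
ΣP(t=2)Q(t=1) = 4×170 + 2×305 + 5×147 + 60×39 = 680 + 610 + 735 + 2340 = 4365
ΣP(t=1)Q(t=1) = 4×170 + 2×305 + 4×147 + 64×39 = 680 + 610 + 588 + 2496 = 4374
link = 4365/4374 = 0.997942
Link t=2→t=3:
ΣP(t=3)Q(t=2) = 4×154 + 3×356 + 4×128 + 76×40 = 616 + 1068 + 512 + 3040 = 5236
ΣP(t=2)Q(t=2) = 4×154 + 2×356 + 5×128 + 60×40 = 616 + 712 + 640 + 2400 = 4368
link = 5236/4368 = 1.198718
Chained index = 100 × 1.084097 × 0.997942 × 1.198718 = 129.6852

129.69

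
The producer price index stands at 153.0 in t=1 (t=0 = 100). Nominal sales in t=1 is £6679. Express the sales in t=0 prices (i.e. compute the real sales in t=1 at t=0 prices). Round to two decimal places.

Real = Nominal ÷ (Index/100) = 6679 ÷ (153.0/100)
     = 6679 ÷ 1.530 = 4365.3595

4365.36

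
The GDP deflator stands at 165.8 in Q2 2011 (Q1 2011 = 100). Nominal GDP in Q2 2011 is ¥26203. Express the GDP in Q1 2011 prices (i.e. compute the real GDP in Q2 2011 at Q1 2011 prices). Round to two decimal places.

15803.98

Real = Nominal ÷ (Index/100) = 26203 ÷ (165.8/100)
     = 26203 ÷ 1.658 = 15803.9807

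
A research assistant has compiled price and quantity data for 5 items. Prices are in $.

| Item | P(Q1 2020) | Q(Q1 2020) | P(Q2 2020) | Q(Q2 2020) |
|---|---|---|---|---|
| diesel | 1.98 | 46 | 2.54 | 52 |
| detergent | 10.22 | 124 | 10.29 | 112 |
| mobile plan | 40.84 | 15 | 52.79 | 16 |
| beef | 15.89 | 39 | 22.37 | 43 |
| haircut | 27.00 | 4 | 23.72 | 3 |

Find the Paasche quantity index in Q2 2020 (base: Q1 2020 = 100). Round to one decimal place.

Paasche quantity index uses current-period prices as weights.
ΣP(Q2 2020)·Q(Q2 2020) = 2.54×52 + 10.29×112 + 52.79×16 + 22.37×43 + 23.72×3 = 132.08 + 1152.48 + 844.64 + 961.91 + 71.16 = 3162.27
ΣP(Q2 2020)·Q(Q1 2020) = 2.54×46 + 10.29×124 + 52.79×15 + 22.37×39 + 23.72×4 = 116.84 + 1275.96 + 791.85 + 872.43 + 94.88 = 3151.96
Index = 3162.27 / 3151.96 × 100 = 100.3271

100.3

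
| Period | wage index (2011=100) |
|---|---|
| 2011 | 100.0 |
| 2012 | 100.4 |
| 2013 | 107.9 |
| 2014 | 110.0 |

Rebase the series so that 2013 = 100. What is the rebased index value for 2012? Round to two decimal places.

Rebased(2012) = 100.4 / 107.9 × 100 = 93.0491

93.05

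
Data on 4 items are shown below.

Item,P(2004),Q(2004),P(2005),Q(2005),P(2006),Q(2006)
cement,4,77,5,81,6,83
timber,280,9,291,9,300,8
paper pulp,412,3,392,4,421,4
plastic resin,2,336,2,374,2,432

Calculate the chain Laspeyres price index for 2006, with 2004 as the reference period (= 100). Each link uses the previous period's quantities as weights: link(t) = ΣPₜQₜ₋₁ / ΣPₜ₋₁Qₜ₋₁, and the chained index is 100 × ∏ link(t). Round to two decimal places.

107.78

Link 2004→2005:
ΣP(2005)Q(2004) = 5×77 + 291×9 + 392×3 + 2×336 = 385 + 2619 + 1176 + 672 = 4852
ΣP(2004)Q(2004) = 4×77 + 280×9 + 412×3 + 2×336 = 308 + 2520 + 1236 + 672 = 4736
link = 4852/4736 = 1.024493
Link 2005→2006:
ΣP(2006)Q(2005) = 6×81 + 300×9 + 421×4 + 2×374 = 486 + 2700 + 1684 + 748 = 5618
ΣP(2005)Q(2005) = 5×81 + 291×9 + 392×4 + 2×374 = 405 + 2619 + 1568 + 748 = 5340
link = 5618/5340 = 1.052060
Chained index = 100 × 1.024493 × 1.052060 = 107.7828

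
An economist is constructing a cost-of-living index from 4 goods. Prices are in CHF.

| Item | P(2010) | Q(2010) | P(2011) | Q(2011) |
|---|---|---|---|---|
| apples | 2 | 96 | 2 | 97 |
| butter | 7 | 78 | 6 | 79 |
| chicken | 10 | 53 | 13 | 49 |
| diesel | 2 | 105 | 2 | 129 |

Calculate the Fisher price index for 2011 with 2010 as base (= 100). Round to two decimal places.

105.01

Laspeyres component (base-period weights):
ΣP(2011)Q(2010) = 2×96 + 6×78 + 13×53 + 2×105 = 192 + 468 + 689 + 210 = 1559
ΣP(2010)Q(2010) = 2×96 + 7×78 + 10×53 + 2×105 = 192 + 546 + 530 + 210 = 1478
L = 1559 / 1478 × 100 = 105.4804
Paasche component (current-period weights):
ΣP(2011)Q(2011) = 2×97 + 6×79 + 13×49 + 2×129 = 194 + 474 + 637 + 258 = 1563
ΣP(2010)Q(2011) = 2×97 + 7×79 + 10×49 + 2×129 = 194 + 553 + 490 + 258 = 1495
P = 1563 / 1495 × 100 = 104.5485
Fisher = √(L × P) = √(105.4804 × 104.5485) = 105.0134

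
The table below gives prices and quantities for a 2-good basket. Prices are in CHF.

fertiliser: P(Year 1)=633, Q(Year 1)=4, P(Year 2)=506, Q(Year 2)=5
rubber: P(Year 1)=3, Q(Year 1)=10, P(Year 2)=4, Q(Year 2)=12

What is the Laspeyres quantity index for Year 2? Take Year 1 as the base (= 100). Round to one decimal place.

124.9

Laspeyres quantity index uses base-period prices as weights.
ΣP(Year 1)·Q(Year 2) = 633×5 + 3×12 = 3165 + 36 = 3201
ΣP(Year 1)·Q(Year 1) = 633×4 + 3×10 = 2532 + 30 = 2562
Index = 3201 / 2562 × 100 = 124.9415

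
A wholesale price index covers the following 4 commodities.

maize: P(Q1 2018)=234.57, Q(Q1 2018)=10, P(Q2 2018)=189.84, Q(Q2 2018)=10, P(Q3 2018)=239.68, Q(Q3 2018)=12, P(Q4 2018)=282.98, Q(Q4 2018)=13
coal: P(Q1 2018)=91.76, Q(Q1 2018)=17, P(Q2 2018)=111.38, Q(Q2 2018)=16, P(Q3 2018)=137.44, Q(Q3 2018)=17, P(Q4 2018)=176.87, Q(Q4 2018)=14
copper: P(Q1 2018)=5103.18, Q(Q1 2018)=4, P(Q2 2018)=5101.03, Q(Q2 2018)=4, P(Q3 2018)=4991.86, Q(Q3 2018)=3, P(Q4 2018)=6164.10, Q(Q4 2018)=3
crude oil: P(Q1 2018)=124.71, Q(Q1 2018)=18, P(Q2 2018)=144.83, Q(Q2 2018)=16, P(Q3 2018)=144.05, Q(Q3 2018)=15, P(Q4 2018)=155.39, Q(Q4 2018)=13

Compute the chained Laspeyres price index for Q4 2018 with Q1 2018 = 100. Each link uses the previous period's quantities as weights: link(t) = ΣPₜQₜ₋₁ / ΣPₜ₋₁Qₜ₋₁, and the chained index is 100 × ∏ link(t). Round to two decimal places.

125.09

Link Q1 2018→Q2 2018:
ΣP(Q2 2018)Q(Q1 2018) = 189.84×10 + 111.38×17 + 5101.03×4 + 144.83×18 = 1898.4 + 1893.46 + 20404.12 + 2606.94 = 26802.92
ΣP(Q1 2018)Q(Q1 2018) = 234.57×10 + 91.76×17 + 5103.18×4 + 124.71×18 = 2345.7 + 1559.92 + 20412.72 + 2244.78 = 26563.12
link = 26802.92/26563.12 = 1.009028
Link Q2 2018→Q3 2018:
ΣP(Q3 2018)Q(Q2 2018) = 239.68×10 + 137.44×16 + 4991.86×4 + 144.05×16 = 2396.8 + 2199.04 + 19967.44 + 2304.8 = 26868.08
ΣP(Q2 2018)Q(Q2 2018) = 189.84×10 + 111.38×16 + 5101.03×4 + 144.83×16 = 1898.4 + 1782.08 + 20404.12 + 2317.28 = 26401.88
link = 26868.08/26401.88 = 1.017658
Link Q3 2018→Q4 2018:
ΣP(Q4 2018)Q(Q3 2018) = 282.98×12 + 176.87×17 + 6164.10×3 + 155.39×15 = 3395.76 + 3006.79 + 18492.3 + 2330.85 = 27225.7
ΣP(Q3 2018)Q(Q3 2018) = 239.68×12 + 137.44×17 + 4991.86×3 + 144.05×15 = 2876.16 + 2336.48 + 14975.58 + 2160.75 = 22348.97
link = 27225.7/22348.97 = 1.218208
Chained index = 100 × 1.009028 × 1.017658 × 1.218208 = 125.0911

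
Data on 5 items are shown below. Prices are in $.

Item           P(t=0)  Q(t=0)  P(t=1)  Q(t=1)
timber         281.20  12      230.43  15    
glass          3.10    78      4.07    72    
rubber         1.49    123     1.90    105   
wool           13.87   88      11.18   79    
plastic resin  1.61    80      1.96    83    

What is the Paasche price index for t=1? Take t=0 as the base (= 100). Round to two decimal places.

85.72

Paasche price index uses current-period quantities as weights.
ΣP(t=1)·Q(t=1) = 230.43×15 + 4.07×72 + 1.90×105 + 11.18×79 + 1.96×83 = 3456.45 + 293.04 + 199.5 + 883.22 + 162.68 = 4994.89
ΣP(t=0)·Q(t=1) = 281.20×15 + 3.10×72 + 1.49×105 + 13.87×79 + 1.61×83 = 4218 + 223.2 + 156.45 + 1095.73 + 133.63 = 5827.01
Index = 4994.89 / 5827.01 × 100 = 85.7196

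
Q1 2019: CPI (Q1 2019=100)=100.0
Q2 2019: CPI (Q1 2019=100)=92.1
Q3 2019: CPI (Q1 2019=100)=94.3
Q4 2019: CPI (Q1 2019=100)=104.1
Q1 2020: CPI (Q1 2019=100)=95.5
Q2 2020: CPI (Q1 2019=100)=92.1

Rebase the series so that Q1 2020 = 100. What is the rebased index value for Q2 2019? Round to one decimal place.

Rebased(Q2 2019) = 92.1 / 95.5 × 100 = 96.4398

96.4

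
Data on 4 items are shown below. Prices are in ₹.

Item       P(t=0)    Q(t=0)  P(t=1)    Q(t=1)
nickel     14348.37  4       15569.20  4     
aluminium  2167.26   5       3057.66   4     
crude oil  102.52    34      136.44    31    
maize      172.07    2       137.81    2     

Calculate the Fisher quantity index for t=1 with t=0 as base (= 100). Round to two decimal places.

Laspeyres component (base-period weights):
ΣP(t=0)Q(t=1) = 14348.37×4 + 2167.26×4 + 102.52×31 + 172.07×2 = 57393.48 + 8669.04 + 3178.12 + 344.14 = 69584.78
ΣP(t=0)Q(t=0) = 14348.37×4 + 2167.26×5 + 102.52×34 + 172.07×2 = 57393.48 + 10836.3 + 3485.68 + 344.14 = 72059.6
L = 69584.78 / 72059.6 × 100 = 96.5656
Paasche component (current-period weights):
ΣP(t=1)Q(t=1) = 15569.20×4 + 3057.66×4 + 136.44×31 + 137.81×2 = 62276.8 + 12230.64 + 4229.64 + 275.62 = 79012.7
ΣP(t=1)Q(t=0) = 15569.20×4 + 3057.66×5 + 136.44×34 + 137.81×2 = 62276.8 + 15288.3 + 4638.96 + 275.62 = 82479.68
P = 79012.7 / 82479.68 × 100 = 95.7966
Fisher = √(L × P) = √(96.5656 × 95.7966) = 96.1803

96.18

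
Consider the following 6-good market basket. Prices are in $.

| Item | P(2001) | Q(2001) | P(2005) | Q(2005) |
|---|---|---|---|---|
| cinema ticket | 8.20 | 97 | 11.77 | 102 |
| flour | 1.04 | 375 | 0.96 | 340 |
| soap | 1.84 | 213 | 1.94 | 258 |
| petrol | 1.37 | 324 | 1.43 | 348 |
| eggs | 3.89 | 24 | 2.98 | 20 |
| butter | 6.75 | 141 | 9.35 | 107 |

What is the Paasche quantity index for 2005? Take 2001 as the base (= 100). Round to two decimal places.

95.14

Paasche quantity index uses current-period prices as weights.
ΣP(2005)·Q(2005) = 11.77×102 + 0.96×340 + 1.94×258 + 1.43×348 + 2.98×20 + 9.35×107 = 1200.54 + 326.4 + 500.52 + 497.64 + 59.6 + 1000.45 = 3585.15
ΣP(2005)·Q(2001) = 11.77×97 + 0.96×375 + 1.94×213 + 1.43×324 + 2.98×24 + 9.35×141 = 1141.69 + 360 + 413.22 + 463.32 + 71.52 + 1318.35 = 3768.1
Index = 3585.15 / 3768.1 × 100 = 95.1448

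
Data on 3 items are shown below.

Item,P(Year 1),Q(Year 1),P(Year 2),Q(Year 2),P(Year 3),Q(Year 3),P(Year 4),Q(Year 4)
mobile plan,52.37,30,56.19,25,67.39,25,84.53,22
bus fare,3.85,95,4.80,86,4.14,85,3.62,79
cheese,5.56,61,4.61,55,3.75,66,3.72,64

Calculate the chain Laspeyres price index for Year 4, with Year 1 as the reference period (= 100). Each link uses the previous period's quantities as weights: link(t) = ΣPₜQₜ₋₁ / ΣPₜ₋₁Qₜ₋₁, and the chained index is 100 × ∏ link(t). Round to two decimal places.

134.83

Link Year 1→Year 2:
ΣP(Year 2)Q(Year 1) = 56.19×30 + 4.80×95 + 4.61×61 = 1685.7 + 456 + 281.21 = 2422.91
ΣP(Year 1)Q(Year 1) = 52.37×30 + 3.85×95 + 5.56×61 = 1571.1 + 365.75 + 339.16 = 2276.01
link = 2422.91/2276.01 = 1.064543
Link Year 2→Year 3:
ΣP(Year 3)Q(Year 2) = 67.39×25 + 4.14×86 + 3.75×55 = 1684.75 + 356.04 + 206.25 = 2247.04
ΣP(Year 2)Q(Year 2) = 56.19×25 + 4.80×86 + 4.61×55 = 1404.75 + 412.8 + 253.55 = 2071.1
link = 2247.04/2071.1 = 1.084950
Link Year 3→Year 4:
ΣP(Year 4)Q(Year 3) = 84.53×25 + 3.62×85 + 3.72×66 = 2113.25 + 307.7 + 245.52 = 2666.47
ΣP(Year 3)Q(Year 3) = 67.39×25 + 4.14×85 + 3.75×66 = 1684.75 + 351.9 + 247.5 = 2284.15
link = 2666.47/2284.15 = 1.167380
Chained index = 100 × 1.064543 × 1.084950 × 1.167380 = 134.8295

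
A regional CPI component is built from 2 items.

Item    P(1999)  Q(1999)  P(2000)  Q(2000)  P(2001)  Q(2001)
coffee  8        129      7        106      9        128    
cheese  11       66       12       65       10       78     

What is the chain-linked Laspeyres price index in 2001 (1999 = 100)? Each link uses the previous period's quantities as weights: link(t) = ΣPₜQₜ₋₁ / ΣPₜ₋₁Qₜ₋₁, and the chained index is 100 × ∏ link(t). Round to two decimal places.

101.61

Link 1999→2000:
ΣP(2000)Q(1999) = 7×129 + 12×66 = 903 + 792 = 1695
ΣP(1999)Q(1999) = 8×129 + 11×66 = 1032 + 726 = 1758
link = 1695/1758 = 0.964164
Link 2000→2001:
ΣP(2001)Q(2000) = 9×106 + 10×65 = 954 + 650 = 1604
ΣP(2000)Q(2000) = 7×106 + 12×65 = 742 + 780 = 1522
link = 1604/1522 = 1.053876
Chained index = 100 × 0.964164 × 1.053876 = 101.6110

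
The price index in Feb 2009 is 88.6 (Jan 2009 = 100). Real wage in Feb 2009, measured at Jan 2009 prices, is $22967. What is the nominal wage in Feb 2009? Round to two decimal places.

20348.76

Nominal = Real × (Index/100) = 22967 × (88.6/100)
        = 22967 × 0.886 = 20348.7620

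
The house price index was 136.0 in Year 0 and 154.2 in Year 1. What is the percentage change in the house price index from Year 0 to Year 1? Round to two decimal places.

Change = (154.2 − 136.0) / 136.0 × 100
       = 18.2 / 136.0 × 100 = 13.3824%

13.38%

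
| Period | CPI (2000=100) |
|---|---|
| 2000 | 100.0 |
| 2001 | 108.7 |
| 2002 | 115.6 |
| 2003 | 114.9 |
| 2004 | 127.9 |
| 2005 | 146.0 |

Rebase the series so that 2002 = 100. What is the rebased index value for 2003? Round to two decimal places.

Rebased(2003) = 114.9 / 115.6 × 100 = 99.3945

99.39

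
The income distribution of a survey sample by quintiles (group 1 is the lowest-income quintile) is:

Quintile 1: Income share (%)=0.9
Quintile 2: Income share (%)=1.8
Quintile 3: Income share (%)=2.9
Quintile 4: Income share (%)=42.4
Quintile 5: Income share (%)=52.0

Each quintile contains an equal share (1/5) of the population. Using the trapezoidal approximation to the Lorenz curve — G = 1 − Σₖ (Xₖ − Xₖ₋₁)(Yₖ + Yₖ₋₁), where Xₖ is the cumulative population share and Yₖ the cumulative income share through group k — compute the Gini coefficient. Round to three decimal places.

Cumulative income shares Yₖ: 0.0090, 0.0270, 0.0560, 0.4800, 1.0000
Σ (Xₖ−Xₖ₋₁)(Yₖ+Yₖ₋₁) = (1/5)(0.0090+0.0000) + (1/5)(0.0270+0.0090) + (1/5)(0.0560+0.0270) + (1/5)(0.4800+0.0560) + (1/5)(1.0000+0.4800)
  = 0.0018 + 0.0072 + 0.0166 + 0.1072 + 0.2960 = 0.4288
G = 1 − 0.4288 = 0.5712

0.571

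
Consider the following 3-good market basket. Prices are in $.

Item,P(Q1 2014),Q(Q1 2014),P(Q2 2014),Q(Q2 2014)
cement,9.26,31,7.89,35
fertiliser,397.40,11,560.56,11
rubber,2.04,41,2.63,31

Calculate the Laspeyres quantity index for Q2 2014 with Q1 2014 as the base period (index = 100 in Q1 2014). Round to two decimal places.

Laspeyres quantity index uses base-period prices as weights.
ΣP(Q1 2014)·Q(Q2 2014) = 9.26×35 + 397.40×11 + 2.04×31 = 324.1 + 4371.4 + 63.24 = 4758.74
ΣP(Q1 2014)·Q(Q1 2014) = 9.26×31 + 397.40×11 + 2.04×41 = 287.06 + 4371.4 + 83.64 = 4742.1
Index = 4758.74 / 4742.1 × 100 = 100.3509

100.35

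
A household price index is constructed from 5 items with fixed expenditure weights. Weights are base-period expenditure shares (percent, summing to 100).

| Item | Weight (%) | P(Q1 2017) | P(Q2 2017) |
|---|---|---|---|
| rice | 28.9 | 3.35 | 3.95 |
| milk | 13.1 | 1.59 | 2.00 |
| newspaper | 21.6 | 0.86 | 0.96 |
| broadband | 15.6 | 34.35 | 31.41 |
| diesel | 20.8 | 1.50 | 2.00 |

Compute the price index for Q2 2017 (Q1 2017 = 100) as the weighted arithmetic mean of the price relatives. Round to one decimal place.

116.7

rice: 28.9 × (3.95/3.35) = 28.9 × 1.179104 = 34.0761
milk: 13.1 × (2.00/1.59) = 13.1 × 1.257862 = 16.4780
newspaper: 21.6 × (0.96/0.86) = 21.6 × 1.116279 = 24.1116
broadband: 15.6 × (31.41/34.35) = 15.6 × 0.914410 = 14.2648
diesel: 20.8 × (2.00/1.50) = 20.8 × 1.333333 = 27.7333
Index = Σ wᵢ·(p₁ᵢ/p₀ᵢ) = 34.0761 + 16.4780 + 24.1116 + 14.2648 + 27.7333 = 116.6639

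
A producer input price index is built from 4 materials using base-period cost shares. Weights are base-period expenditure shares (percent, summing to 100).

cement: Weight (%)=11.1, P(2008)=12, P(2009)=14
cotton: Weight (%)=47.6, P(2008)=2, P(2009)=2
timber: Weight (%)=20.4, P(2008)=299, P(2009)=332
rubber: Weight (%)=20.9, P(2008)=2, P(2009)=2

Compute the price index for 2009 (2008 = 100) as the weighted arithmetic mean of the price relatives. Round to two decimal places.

cement: 11.1 × (14/12) = 11.1 × 1.166667 = 12.9500
cotton: 47.6 × (2/2) = 47.6 × 1.000000 = 47.6000
timber: 20.4 × (332/299) = 20.4 × 1.110368 = 22.6515
rubber: 20.9 × (2/2) = 20.9 × 1.000000 = 20.9000
Index = Σ wᵢ·(p₁ᵢ/p₀ᵢ) = 12.9500 + 47.6000 + 22.6515 + 20.9000 = 104.1015

104.10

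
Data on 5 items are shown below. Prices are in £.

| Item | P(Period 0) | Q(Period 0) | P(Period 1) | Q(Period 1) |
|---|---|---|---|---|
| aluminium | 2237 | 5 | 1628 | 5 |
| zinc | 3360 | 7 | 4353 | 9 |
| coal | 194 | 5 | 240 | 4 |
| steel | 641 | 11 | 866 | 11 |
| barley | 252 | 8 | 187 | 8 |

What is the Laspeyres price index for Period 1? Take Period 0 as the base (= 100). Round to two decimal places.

113.61

Laspeyres price index uses base-period quantities as weights.
ΣP(Period 1)·Q(Period 0) = 1628×5 + 4353×7 + 240×5 + 866×11 + 187×8 = 8140 + 30471 + 1200 + 9526 + 1496 = 50833
ΣP(Period 0)·Q(Period 0) = 2237×5 + 3360×7 + 194×5 + 641×11 + 252×8 = 11185 + 23520 + 970 + 7051 + 2016 = 44742
Index = 50833 / 44742 × 100 = 113.6136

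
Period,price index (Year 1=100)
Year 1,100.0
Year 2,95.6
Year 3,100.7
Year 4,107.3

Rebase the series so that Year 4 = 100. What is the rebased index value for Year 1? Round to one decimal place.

93.2

Rebased(Year 1) = 100.0 / 107.3 × 100 = 93.1966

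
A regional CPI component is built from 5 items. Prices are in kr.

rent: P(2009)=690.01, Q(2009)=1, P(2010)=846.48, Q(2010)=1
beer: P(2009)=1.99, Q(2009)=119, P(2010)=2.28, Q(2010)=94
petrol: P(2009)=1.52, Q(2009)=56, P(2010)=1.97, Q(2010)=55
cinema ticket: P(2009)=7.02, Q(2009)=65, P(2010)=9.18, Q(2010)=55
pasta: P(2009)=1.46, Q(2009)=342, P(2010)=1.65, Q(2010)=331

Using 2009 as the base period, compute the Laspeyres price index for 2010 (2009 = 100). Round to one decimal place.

121.4

Laspeyres price index uses base-period quantities as weights.
ΣP(2010)·Q(2009) = 846.48×1 + 2.28×119 + 1.97×56 + 9.18×65 + 1.65×342 = 846.48 + 271.32 + 110.32 + 596.7 + 564.3 = 2389.12
ΣP(2009)·Q(2009) = 690.01×1 + 1.99×119 + 1.52×56 + 7.02×65 + 1.46×342 = 690.01 + 236.81 + 85.12 + 456.3 + 499.32 = 1967.56
Index = 2389.12 / 1967.56 × 100 = 121.4255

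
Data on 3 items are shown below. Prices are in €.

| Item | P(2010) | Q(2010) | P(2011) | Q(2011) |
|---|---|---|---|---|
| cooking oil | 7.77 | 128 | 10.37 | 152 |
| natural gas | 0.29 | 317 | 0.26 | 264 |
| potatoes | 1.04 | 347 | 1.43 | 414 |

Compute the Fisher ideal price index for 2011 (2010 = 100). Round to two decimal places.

132.10

Laspeyres component (base-period weights):
ΣP(2011)Q(2010) = 10.37×128 + 0.26×317 + 1.43×347 = 1327.36 + 82.42 + 496.21 = 1905.99
ΣP(2010)Q(2010) = 7.77×128 + 0.29×317 + 1.04×347 = 994.56 + 91.93 + 360.88 = 1447.37
L = 1905.99 / 1447.37 × 100 = 131.6864
Paasche component (current-period weights):
ΣP(2011)Q(2011) = 10.37×152 + 0.26×264 + 1.43×414 = 1576.24 + 68.64 + 592.02 = 2236.9
ΣP(2010)Q(2011) = 7.77×152 + 0.29×264 + 1.04×414 = 1181.04 + 76.56 + 430.56 = 1688.16
P = 2236.9 / 1688.16 × 100 = 132.5052
Fisher = √(L × P) = √(131.6864 × 132.5052) = 132.0952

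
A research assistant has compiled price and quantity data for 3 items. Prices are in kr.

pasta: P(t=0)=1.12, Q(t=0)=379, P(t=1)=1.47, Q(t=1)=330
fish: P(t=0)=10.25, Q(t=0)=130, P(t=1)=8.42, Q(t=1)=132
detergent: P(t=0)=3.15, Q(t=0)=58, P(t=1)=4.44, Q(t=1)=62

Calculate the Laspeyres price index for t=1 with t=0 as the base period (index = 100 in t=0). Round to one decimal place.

98.4

Laspeyres price index uses base-period quantities as weights.
ΣP(t=1)·Q(t=0) = 1.47×379 + 8.42×130 + 4.44×58 = 557.13 + 1094.6 + 257.52 = 1909.25
ΣP(t=0)·Q(t=0) = 1.12×379 + 10.25×130 + 3.15×58 = 424.48 + 1332.5 + 182.7 = 1939.68
Index = 1909.25 / 1939.68 × 100 = 98.4312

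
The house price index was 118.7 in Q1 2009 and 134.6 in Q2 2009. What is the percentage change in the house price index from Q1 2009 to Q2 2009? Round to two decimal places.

Change = (134.6 − 118.7) / 118.7 × 100
       = 15.9 / 118.7 × 100 = 13.3951%

13.40%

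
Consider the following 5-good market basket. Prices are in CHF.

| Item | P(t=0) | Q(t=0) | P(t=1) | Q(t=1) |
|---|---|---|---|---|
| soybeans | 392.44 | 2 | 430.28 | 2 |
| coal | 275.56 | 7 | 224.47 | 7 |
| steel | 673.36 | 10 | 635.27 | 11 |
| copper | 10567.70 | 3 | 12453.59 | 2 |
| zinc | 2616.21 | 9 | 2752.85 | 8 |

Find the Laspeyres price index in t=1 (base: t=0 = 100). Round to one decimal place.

Laspeyres price index uses base-period quantities as weights.
ΣP(t=1)·Q(t=0) = 430.28×2 + 224.47×7 + 635.27×10 + 12453.59×3 + 2752.85×9 = 860.56 + 1571.29 + 6352.7 + 37360.77 + 24775.65 = 70920.97
ΣP(t=0)·Q(t=0) = 392.44×2 + 275.56×7 + 673.36×10 + 10567.70×3 + 2616.21×9 = 784.88 + 1928.92 + 6733.6 + 31703.1 + 23545.89 = 64696.39
Index = 70920.97 / 64696.39 × 100 = 109.6212

109.6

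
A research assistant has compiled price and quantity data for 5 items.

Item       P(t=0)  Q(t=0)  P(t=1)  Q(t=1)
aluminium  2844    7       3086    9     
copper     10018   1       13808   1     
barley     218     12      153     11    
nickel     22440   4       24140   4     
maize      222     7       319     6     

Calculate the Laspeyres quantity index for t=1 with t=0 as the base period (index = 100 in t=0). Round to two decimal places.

104.24

Laspeyres quantity index uses base-period prices as weights.
ΣP(t=0)·Q(t=1) = 2844×9 + 10018×1 + 218×11 + 22440×4 + 222×6 = 25596 + 10018 + 2398 + 89760 + 1332 = 129104
ΣP(t=0)·Q(t=0) = 2844×7 + 10018×1 + 218×12 + 22440×4 + 222×7 = 19908 + 10018 + 2616 + 89760 + 1554 = 123856
Index = 129104 / 123856 × 100 = 104.2372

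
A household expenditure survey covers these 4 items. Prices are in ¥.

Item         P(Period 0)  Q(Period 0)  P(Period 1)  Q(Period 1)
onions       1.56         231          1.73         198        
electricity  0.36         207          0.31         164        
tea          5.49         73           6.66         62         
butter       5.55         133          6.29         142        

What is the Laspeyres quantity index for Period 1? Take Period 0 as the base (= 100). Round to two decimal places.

Laspeyres quantity index uses base-period prices as weights.
ΣP(Period 0)·Q(Period 1) = 1.56×198 + 0.36×164 + 5.49×62 + 5.55×142 = 308.88 + 59.04 + 340.38 + 788.1 = 1496.4
ΣP(Period 0)·Q(Period 0) = 1.56×231 + 0.36×207 + 5.49×73 + 5.55×133 = 360.36 + 74.52 + 400.77 + 738.15 = 1573.8
Index = 1496.4 / 1573.8 × 100 = 95.0820

95.08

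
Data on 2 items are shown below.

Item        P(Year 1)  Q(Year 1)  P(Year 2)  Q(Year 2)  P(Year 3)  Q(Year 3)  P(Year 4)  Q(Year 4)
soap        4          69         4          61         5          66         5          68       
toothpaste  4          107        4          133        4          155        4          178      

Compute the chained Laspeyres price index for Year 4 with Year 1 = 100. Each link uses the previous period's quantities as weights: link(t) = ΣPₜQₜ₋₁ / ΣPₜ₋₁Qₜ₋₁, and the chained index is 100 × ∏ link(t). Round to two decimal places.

107.86

Link Year 1→Year 2:
ΣP(Year 2)Q(Year 1) = 4×69 + 4×107 = 276 + 428 = 704
ΣP(Year 1)Q(Year 1) = 4×69 + 4×107 = 276 + 428 = 704
link = 704/704 = 1.000000
Link Year 2→Year 3:
ΣP(Year 3)Q(Year 2) = 5×61 + 4×133 = 305 + 532 = 837
ΣP(Year 2)Q(Year 2) = 4×61 + 4×133 = 244 + 532 = 776
link = 837/776 = 1.078608
Link Year 3→Year 4:
ΣP(Year 4)Q(Year 3) = 5×66 + 4×155 = 330 + 620 = 950
ΣP(Year 3)Q(Year 3) = 5×66 + 4×155 = 330 + 620 = 950
link = 950/950 = 1.000000
Chained index = 100 × 1.000000 × 1.078608 × 1.000000 = 107.8608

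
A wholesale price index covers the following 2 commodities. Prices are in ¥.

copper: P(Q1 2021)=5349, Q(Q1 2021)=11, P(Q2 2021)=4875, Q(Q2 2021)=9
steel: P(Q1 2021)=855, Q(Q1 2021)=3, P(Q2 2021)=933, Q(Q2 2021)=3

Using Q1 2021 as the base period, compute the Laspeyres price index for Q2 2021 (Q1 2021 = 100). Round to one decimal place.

Laspeyres price index uses base-period quantities as weights.
ΣP(Q2 2021)·Q(Q1 2021) = 4875×11 + 933×3 = 53625 + 2799 = 56424
ΣP(Q1 2021)·Q(Q1 2021) = 5349×11 + 855×3 = 58839 + 2565 = 61404
Index = 56424 / 61404 × 100 = 91.8898

91.9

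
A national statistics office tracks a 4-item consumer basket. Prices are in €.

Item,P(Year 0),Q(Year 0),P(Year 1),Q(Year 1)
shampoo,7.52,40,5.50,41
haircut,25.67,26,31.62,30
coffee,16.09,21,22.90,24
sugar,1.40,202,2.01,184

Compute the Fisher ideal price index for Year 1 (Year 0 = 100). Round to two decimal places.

121.48

Laspeyres component (base-period weights):
ΣP(Year 1)Q(Year 0) = 5.50×40 + 31.62×26 + 22.90×21 + 2.01×202 = 220 + 822.12 + 480.9 + 406.02 = 1929.04
ΣP(Year 0)Q(Year 0) = 7.52×40 + 25.67×26 + 16.09×21 + 1.40×202 = 300.8 + 667.42 + 337.89 + 282.8 = 1588.91
L = 1929.04 / 1588.91 × 100 = 121.4065
Paasche component (current-period weights):
ΣP(Year 1)Q(Year 1) = 5.50×41 + 31.62×30 + 22.90×24 + 2.01×184 = 225.5 + 948.6 + 549.6 + 369.84 = 2093.54
ΣP(Year 0)Q(Year 1) = 7.52×41 + 25.67×30 + 16.09×24 + 1.40×184 = 308.32 + 770.1 + 386.16 + 257.6 = 1722.18
P = 2093.54 / 1722.18 × 100 = 121.5634
Fisher = √(L × P) = √(121.4065 × 121.5634) = 121.4849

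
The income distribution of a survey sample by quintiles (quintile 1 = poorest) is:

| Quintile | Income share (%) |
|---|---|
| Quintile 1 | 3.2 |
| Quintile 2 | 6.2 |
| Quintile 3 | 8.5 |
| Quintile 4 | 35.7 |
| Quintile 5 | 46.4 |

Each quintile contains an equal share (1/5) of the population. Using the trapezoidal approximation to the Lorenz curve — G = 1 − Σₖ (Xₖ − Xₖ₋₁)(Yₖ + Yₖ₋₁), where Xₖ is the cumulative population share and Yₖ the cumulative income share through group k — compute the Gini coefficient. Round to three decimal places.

0.464

Cumulative income shares Yₖ: 0.0320, 0.0940, 0.1790, 0.5360, 1.0000
Σ (Xₖ−Xₖ₋₁)(Yₖ+Yₖ₋₁) = (1/5)(0.0320+0.0000) + (1/5)(0.0940+0.0320) + (1/5)(0.1790+0.0940) + (1/5)(0.5360+0.1790) + (1/5)(1.0000+0.5360)
  = 0.0064 + 0.0252 + 0.0546 + 0.1430 + 0.3072 = 0.5364
G = 1 − 0.5364 = 0.4636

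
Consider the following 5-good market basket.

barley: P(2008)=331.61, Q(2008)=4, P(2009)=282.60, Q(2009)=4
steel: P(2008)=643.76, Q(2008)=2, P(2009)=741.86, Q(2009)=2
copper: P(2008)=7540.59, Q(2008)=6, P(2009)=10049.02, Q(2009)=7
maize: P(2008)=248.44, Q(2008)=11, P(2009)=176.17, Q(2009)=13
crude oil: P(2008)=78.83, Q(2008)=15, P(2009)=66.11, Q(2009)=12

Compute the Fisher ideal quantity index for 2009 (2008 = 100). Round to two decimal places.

Laspeyres component (base-period weights):
ΣP(2008)Q(2009) = 331.61×4 + 643.76×2 + 7540.59×7 + 248.44×13 + 78.83×12 = 1326.44 + 1287.52 + 52784.13 + 3229.72 + 945.96 = 59573.77
ΣP(2008)Q(2008) = 331.61×4 + 643.76×2 + 7540.59×6 + 248.44×11 + 78.83×15 = 1326.44 + 1287.52 + 45243.54 + 2732.84 + 1182.45 = 51772.79
L = 59573.77 / 51772.79 × 100 = 115.0677
Paasche component (current-period weights):
ΣP(2009)Q(2009) = 282.60×4 + 741.86×2 + 10049.02×7 + 176.17×13 + 66.11×12 = 1130.4 + 1483.72 + 70343.14 + 2290.21 + 793.32 = 76040.79
ΣP(2009)Q(2008) = 282.60×4 + 741.86×2 + 10049.02×6 + 176.17×11 + 66.11×15 = 1130.4 + 1483.72 + 60294.12 + 1937.87 + 991.65 = 65837.76
P = 76040.79 / 65837.76 × 100 = 115.4972
Fisher = √(L × P) = √(115.0677 × 115.4972) = 115.2823

115.28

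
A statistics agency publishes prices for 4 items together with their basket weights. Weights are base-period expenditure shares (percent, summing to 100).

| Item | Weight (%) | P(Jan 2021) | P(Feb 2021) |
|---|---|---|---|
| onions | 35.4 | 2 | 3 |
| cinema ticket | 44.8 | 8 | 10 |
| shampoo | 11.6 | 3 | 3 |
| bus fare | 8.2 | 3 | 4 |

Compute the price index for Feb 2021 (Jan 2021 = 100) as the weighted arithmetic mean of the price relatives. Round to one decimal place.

131.6

onions: 35.4 × (3/2) = 35.4 × 1.500000 = 53.1000
cinema ticket: 44.8 × (10/8) = 44.8 × 1.250000 = 56.0000
shampoo: 11.6 × (3/3) = 11.6 × 1.000000 = 11.6000
bus fare: 8.2 × (4/3) = 8.2 × 1.333333 = 10.9333
Index = Σ wᵢ·(p₁ᵢ/p₀ᵢ) = 53.1000 + 56.0000 + 11.6000 + 10.9333 = 131.6333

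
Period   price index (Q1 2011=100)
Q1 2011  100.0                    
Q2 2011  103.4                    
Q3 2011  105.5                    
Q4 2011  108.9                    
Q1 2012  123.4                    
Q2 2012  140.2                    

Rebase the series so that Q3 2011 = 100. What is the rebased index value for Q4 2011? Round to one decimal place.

103.2

Rebased(Q4 2011) = 108.9 / 105.5 × 100 = 103.2227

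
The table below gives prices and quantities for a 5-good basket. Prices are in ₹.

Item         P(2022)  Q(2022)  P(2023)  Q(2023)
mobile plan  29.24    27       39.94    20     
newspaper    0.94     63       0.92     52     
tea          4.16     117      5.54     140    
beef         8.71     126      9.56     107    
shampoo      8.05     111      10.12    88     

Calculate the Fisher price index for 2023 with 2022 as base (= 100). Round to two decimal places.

123.70

Laspeyres component (base-period weights):
ΣP(2023)Q(2022) = 39.94×27 + 0.92×63 + 5.54×117 + 9.56×126 + 10.12×111 = 1078.38 + 57.96 + 648.18 + 1204.56 + 1123.32 = 4112.4
ΣP(2022)Q(2022) = 29.24×27 + 0.94×63 + 4.16×117 + 8.71×126 + 8.05×111 = 789.48 + 59.22 + 486.72 + 1097.46 + 893.55 = 3326.43
L = 4112.4 / 3326.43 × 100 = 123.6280
Paasche component (current-period weights):
ΣP(2023)Q(2023) = 39.94×20 + 0.92×52 + 5.54×140 + 9.56×107 + 10.12×88 = 798.8 + 47.84 + 775.6 + 1022.92 + 890.56 = 3535.72
ΣP(2022)Q(2023) = 29.24×20 + 0.94×52 + 4.16×140 + 8.71×107 + 8.05×88 = 584.8 + 48.88 + 582.4 + 931.97 + 708.4 = 2856.45
P = 3535.72 / 2856.45 × 100 = 123.7802
Fisher = √(L × P) = √(123.6280 × 123.7802) = 123.7041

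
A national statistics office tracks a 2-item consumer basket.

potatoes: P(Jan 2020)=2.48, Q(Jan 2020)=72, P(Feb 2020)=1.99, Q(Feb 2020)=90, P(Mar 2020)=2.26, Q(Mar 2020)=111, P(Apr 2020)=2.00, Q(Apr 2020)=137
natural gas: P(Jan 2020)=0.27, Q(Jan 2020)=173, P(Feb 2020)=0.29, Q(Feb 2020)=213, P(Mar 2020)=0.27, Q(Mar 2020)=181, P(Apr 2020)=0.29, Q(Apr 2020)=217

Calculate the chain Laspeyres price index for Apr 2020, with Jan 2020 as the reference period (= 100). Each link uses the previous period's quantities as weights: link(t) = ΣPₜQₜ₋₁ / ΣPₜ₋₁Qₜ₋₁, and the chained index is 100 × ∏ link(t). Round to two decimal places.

Link Jan 2020→Feb 2020:
ΣP(Feb 2020)Q(Jan 2020) = 1.99×72 + 0.29×173 = 143.28 + 50.17 = 193.45
ΣP(Jan 2020)Q(Jan 2020) = 2.48×72 + 0.27×173 = 178.56 + 46.71 = 225.27
link = 193.45/225.27 = 0.858747
Link Feb 2020→Mar 2020:
ΣP(Mar 2020)Q(Feb 2020) = 2.26×90 + 0.27×213 = 203.4 + 57.51 = 260.91
ΣP(Feb 2020)Q(Feb 2020) = 1.99×90 + 0.29×213 = 179.1 + 61.77 = 240.87
link = 260.91/240.87 = 1.083198
Link Mar 2020→Apr 2020:
ΣP(Apr 2020)Q(Mar 2020) = 2.00×111 + 0.29×181 = 222 + 52.49 = 274.49
ΣP(Mar 2020)Q(Mar 2020) = 2.26×111 + 0.27×181 = 250.86 + 48.87 = 299.73
link = 274.49/299.73 = 0.915791
Chained index = 100 × 0.858747 × 1.083198 × 0.915791 = 85.1863

85.19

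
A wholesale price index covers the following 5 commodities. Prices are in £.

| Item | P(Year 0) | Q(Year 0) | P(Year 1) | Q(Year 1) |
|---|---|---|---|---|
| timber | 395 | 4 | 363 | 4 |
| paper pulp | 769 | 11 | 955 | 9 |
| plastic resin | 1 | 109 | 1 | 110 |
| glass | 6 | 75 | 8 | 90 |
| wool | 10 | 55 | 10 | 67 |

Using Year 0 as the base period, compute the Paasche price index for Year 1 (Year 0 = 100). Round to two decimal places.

Paasche price index uses current-period quantities as weights.
ΣP(Year 1)·Q(Year 1) = 363×4 + 955×9 + 1×110 + 8×90 + 10×67 = 1452 + 8595 + 110 + 720 + 670 = 11547
ΣP(Year 0)·Q(Year 1) = 395×4 + 769×9 + 1×110 + 6×90 + 10×67 = 1580 + 6921 + 110 + 540 + 670 = 9821
Index = 11547 / 9821 × 100 = 117.5746

117.57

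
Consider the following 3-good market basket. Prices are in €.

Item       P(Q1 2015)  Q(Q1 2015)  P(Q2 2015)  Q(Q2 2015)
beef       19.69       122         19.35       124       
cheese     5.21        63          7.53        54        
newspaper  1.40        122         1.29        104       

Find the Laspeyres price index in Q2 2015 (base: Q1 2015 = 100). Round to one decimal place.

103.1

Laspeyres price index uses base-period quantities as weights.
ΣP(Q2 2015)·Q(Q1 2015) = 19.35×122 + 7.53×63 + 1.29×122 = 2360.7 + 474.39 + 157.38 = 2992.47
ΣP(Q1 2015)·Q(Q1 2015) = 19.69×122 + 5.21×63 + 1.40×122 = 2402.18 + 328.23 + 170.8 = 2901.21
Index = 2992.47 / 2901.21 × 100 = 103.1456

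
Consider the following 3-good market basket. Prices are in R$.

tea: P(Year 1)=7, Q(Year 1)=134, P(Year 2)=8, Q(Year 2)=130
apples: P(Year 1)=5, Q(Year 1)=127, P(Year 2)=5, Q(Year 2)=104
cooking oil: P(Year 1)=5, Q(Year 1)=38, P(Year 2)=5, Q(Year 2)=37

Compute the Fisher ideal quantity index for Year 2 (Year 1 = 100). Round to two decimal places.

Laspeyres component (base-period weights):
ΣP(Year 1)Q(Year 2) = 7×130 + 5×104 + 5×37 = 910 + 520 + 185 = 1615
ΣP(Year 1)Q(Year 1) = 7×134 + 5×127 + 5×38 = 938 + 635 + 190 = 1763
L = 1615 / 1763 × 100 = 91.6052
Paasche component (current-period weights):
ΣP(Year 2)Q(Year 2) = 8×130 + 5×104 + 5×37 = 1040 + 520 + 185 = 1745
ΣP(Year 2)Q(Year 1) = 8×134 + 5×127 + 5×38 = 1072 + 635 + 190 = 1897
P = 1745 / 1897 × 100 = 91.9873
Fisher = √(L × P) = √(91.6052 × 91.9873) = 91.7961

91.80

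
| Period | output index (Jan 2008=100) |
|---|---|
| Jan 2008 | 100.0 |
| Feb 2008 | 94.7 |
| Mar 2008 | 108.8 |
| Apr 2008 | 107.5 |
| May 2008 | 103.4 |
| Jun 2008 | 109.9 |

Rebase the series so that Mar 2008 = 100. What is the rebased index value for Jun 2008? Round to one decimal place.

101.0

Rebased(Jun 2008) = 109.9 / 108.8 × 100 = 101.0110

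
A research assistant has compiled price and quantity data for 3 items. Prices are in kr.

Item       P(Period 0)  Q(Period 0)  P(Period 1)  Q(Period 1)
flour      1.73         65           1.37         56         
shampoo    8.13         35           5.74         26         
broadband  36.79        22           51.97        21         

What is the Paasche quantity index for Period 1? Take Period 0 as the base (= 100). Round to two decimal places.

91.91

Paasche quantity index uses current-period prices as weights.
ΣP(Period 1)·Q(Period 1) = 1.37×56 + 5.74×26 + 51.97×21 = 76.72 + 149.24 + 1091.37 = 1317.33
ΣP(Period 1)·Q(Period 0) = 1.37×65 + 5.74×35 + 51.97×22 = 89.05 + 200.9 + 1143.34 = 1433.29
Index = 1317.33 / 1433.29 × 100 = 91.9095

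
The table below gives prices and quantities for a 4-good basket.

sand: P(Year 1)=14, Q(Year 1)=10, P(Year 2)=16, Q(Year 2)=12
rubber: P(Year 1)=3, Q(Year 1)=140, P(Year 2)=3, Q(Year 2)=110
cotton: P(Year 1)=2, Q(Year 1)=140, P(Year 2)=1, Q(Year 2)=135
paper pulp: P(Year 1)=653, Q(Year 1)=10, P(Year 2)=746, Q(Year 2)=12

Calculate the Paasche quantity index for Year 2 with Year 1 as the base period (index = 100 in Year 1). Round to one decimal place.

Paasche quantity index uses current-period prices as weights.
ΣP(Year 2)·Q(Year 2) = 16×12 + 3×110 + 1×135 + 746×12 = 192 + 330 + 135 + 8952 = 9609
ΣP(Year 2)·Q(Year 1) = 16×10 + 3×140 + 1×140 + 746×10 = 160 + 420 + 140 + 7460 = 8180
Index = 9609 / 8180 × 100 = 117.4694

117.5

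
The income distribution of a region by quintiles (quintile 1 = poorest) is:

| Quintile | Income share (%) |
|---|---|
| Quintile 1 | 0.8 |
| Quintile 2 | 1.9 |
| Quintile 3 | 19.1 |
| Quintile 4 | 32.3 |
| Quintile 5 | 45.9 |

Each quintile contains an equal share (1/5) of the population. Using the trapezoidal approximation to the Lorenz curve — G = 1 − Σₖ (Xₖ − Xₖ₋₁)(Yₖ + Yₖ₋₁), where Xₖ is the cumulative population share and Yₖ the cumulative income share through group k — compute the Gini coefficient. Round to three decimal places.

0.482

Cumulative income shares Yₖ: 0.0080, 0.0270, 0.2180, 0.5410, 1.0000
Σ (Xₖ−Xₖ₋₁)(Yₖ+Yₖ₋₁) = (1/5)(0.0080+0.0000) + (1/5)(0.0270+0.0080) + (1/5)(0.2180+0.0270) + (1/5)(0.5410+0.2180) + (1/5)(1.0000+0.5410)
  = 0.0016 + 0.0070 + 0.0490 + 0.1518 + 0.3082 = 0.5176
G = 1 − 0.5176 = 0.4824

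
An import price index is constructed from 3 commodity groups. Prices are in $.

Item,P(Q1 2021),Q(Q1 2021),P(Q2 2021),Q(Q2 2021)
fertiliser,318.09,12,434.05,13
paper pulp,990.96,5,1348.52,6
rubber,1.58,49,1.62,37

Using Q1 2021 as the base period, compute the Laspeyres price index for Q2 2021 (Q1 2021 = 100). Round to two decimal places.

135.95

Laspeyres price index uses base-period quantities as weights.
ΣP(Q2 2021)·Q(Q1 2021) = 434.05×12 + 1348.52×5 + 1.62×49 = 5208.6 + 6742.6 + 79.38 = 12030.58
ΣP(Q1 2021)·Q(Q1 2021) = 318.09×12 + 990.96×5 + 1.58×49 = 3817.08 + 4954.8 + 77.42 = 8849.3
Index = 12030.58 / 8849.3 × 100 = 135.9495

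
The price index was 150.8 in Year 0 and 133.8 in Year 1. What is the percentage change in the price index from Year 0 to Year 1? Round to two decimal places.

-11.27%

Change = (133.8 − 150.8) / 150.8 × 100
       = -17.0 / 150.8 × 100 = -11.2732%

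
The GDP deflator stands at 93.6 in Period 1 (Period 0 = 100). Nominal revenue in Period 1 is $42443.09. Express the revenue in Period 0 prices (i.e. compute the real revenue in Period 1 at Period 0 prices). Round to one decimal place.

Real = Nominal ÷ (Index/100) = 42443.09 ÷ (93.6/100)
     = 42443.09 ÷ 0.936 = 45345.1816

45345.2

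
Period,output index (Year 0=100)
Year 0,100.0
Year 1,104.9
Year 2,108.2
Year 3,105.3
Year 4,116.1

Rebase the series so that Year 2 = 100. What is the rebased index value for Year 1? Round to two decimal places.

Rebased(Year 1) = 104.9 / 108.2 × 100 = 96.9501

96.95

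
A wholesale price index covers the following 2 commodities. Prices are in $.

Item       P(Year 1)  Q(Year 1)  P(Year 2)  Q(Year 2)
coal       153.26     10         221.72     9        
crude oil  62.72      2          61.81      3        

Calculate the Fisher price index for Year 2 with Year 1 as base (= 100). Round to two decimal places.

Laspeyres component (base-period weights):
ΣP(Year 2)Q(Year 1) = 221.72×10 + 61.81×2 = 2217.2 + 123.62 = 2340.82
ΣP(Year 1)Q(Year 1) = 153.26×10 + 62.72×2 = 1532.6 + 125.44 = 1658.04
L = 2340.82 / 1658.04 × 100 = 141.1799
Paasche component (current-period weights):
ΣP(Year 2)Q(Year 2) = 221.72×9 + 61.81×3 = 1995.48 + 185.43 = 2180.91
ΣP(Year 1)Q(Year 2) = 153.26×9 + 62.72×3 = 1379.34 + 188.16 = 1567.5
P = 2180.91 / 1567.5 × 100 = 139.1330
Fisher = √(L × P) = √(141.1799 × 139.1330) = 140.1527

140.15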